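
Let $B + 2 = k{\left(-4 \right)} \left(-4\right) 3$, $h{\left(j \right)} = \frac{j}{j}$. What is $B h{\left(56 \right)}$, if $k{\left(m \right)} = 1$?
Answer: $-14$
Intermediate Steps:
$h{\left(j \right)} = 1$
$B = -14$ ($B = -2 + 1 \left(-4\right) 3 = -2 - 12 = -14$)
$B h{\left(56 \right)} = \left(-14\right) 1 = -14$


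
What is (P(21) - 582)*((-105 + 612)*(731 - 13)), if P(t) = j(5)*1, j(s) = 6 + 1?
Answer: -209314950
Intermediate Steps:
j(s) = 7
P(t) = 7 (P(t) = 7*1 = 7)
(P(21) - 582)*((-105 + 612)*(731 - 13)) = (7 - 582)*((-105 + 612)*(731 - 13)) = -291525*718 = -575*364026 = -209314950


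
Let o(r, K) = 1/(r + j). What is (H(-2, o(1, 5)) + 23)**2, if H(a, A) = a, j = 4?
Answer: 441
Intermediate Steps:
o(r, K) = 1/(4 + r) (o(r, K) = 1/(r + 4) = 1/(4 + r))
(H(-2, o(1, 5)) + 23)**2 = (-2 + 23)**2 = 21**2 = 441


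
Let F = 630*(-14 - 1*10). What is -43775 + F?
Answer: -58895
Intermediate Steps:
F = -15120 (F = 630*(-14 - 10) = 630*(-24) = -15120)
-43775 + F = -43775 - 15120 = -58895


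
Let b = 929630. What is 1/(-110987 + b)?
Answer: 1/818643 ≈ 1.2215e-6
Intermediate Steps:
1/(-110987 + b) = 1/(-110987 + 929630) = 1/818643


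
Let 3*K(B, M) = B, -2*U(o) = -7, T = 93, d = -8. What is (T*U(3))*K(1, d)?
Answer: 217/2 ≈ 108.50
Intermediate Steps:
U(o) = 7/2 (U(o) = -½*(-7) = 7/2)
K(B, M) = B/3
(T*U(3))*K(1, d) = (93*(7/2))*((⅓)*1) = (651/2)*(⅓) = 217/2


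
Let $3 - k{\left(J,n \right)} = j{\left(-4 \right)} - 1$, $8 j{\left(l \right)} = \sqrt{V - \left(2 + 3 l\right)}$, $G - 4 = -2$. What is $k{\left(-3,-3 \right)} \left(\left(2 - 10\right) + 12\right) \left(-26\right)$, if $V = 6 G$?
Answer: $-416 + 13 \sqrt{22} \approx -355.02$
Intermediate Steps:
$G = 2$ ($G = 4 - 2 = 2$)
$V = 12$ ($V = 6 \cdot 2 = 12$)
$j{\left(l \right)} = \frac{\sqrt{10 - 3 l}}{8}$ ($j{\left(l \right)} = \frac{\sqrt{12 - \left(2 + 3 l\right)}}{8} = \frac{\sqrt{10 - 3 l}}{8}$)
$k{\left(J,n \right)} = 4 - \frac{\sqrt{22}}{8}$ ($k{\left(J,n \right)} = 3 - \left(\frac{\sqrt{10 - -12}}{8} - 1\right) = 3 - \left(\frac{\sqrt{10 + 12}}{8} - 1\right) = 3 - \left(\frac{\sqrt{22}}{8} - 1\right) = 3 - \left(-1 + \frac{\sqrt{22}}{8}\right) = 3 + \left(1 - \frac{\sqrt{22}}{8}\right) = 4 - \frac{\sqrt{22}}{8}$)
$k{\left(-3,-3 \right)} \left(\left(2 - 10\right) + 12\right) \left(-26\right) = \left(4 - \frac{\sqrt{22}}{8}\right) \left(\left(2 - 10\right) + 12\right) \left(-26\right) = \left(4 - \frac{\sqrt{22}}{8}\right) \left(-8 + 12\right) \left(-26\right) = \left(4 - \frac{\sqrt{22}}{8}\right) 4 \left(-26\right) = \left(16 - \frac{\sqrt{22}}{2}\right) \left(-26\right) = -416 + 13 \sqrt{22}$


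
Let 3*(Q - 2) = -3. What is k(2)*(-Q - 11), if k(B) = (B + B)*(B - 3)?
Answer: 48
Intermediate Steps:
Q = 1 (Q = 2 + (1/3)*(-3) = 2 - 1 = 1)
k(B) = 2*B*(-3 + B) (k(B) = (2*B)*(-3 + B) = 2*B*(-3 + B))
k(2)*(-Q - 11) = (2*2*(-3 + 2))*(-1*1 - 11) = (2*2*(-1))*(-1 - 11) = -4*(-12) = 48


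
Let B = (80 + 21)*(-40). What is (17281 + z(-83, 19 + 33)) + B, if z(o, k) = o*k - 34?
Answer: 8891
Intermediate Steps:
z(o, k) = -34 + k*o (z(o, k) = k*o - 34 = -34 + k*o)
B = -4040 (B = 101*(-40) = -4040)
(17281 + z(-83, 19 + 33)) + B = (17281 + (-34 + (19 + 33)*(-83))) - 4040 = (17281 + (-34 + 52*(-83))) - 4040 = (17281 + (-34 - 4316)) - 4040 = (17281 - 4350) - 4040 = 12931 - 4040 = 8891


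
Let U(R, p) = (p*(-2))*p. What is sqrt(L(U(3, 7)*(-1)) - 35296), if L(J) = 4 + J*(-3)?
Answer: 3*I*sqrt(3954) ≈ 188.64*I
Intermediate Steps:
U(R, p) = -2*p**2 (U(R, p) = (-2*p)*p = -2*p**2)
L(J) = 4 - 3*J
sqrt(L(U(3, 7)*(-1)) - 35296) = sqrt((4 - 3*(-2*7**2)*(-1)) - 35296) = sqrt((4 - 3*(-2*49)*(-1)) - 35296) = sqrt((4 - (-294)*(-1)) - 35296) = sqrt((4 - 3*98) - 35296) = sqrt((4 - 294) - 35296) = sqrt(-290 - 35296) = sqrt(-35586) = 3*I*sqrt(3954)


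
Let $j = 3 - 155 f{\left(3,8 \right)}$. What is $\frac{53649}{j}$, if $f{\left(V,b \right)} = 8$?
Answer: $- \frac{53649}{1237} \approx -43.37$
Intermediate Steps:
$j = -1237$ ($j = 3 - 1240 = -1237$)
$\frac{53649}{j} = \frac{53649}{-1237} = 53649 \left(- \frac{1}{1237}\right) = - \frac{53649}{1237}$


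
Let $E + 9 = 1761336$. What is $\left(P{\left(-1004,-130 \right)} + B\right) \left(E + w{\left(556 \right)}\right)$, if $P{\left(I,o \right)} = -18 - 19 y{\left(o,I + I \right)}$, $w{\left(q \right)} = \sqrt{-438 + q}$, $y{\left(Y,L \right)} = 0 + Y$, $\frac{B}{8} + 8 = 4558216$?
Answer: $64232277349932 + 36468116 \sqrt{118} \approx 6.4233 \cdot 10^{13}$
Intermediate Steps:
$B = 36465664$ ($B = -64 + 8 \cdot 4558216 = -64 + 36465728 = 36465664$)
$E = 1761327$ ($E = -9 + 1761336 = 1761327$)
$y{\left(Y,L \right)} = Y$
$P{\left(I,o \right)} = -18 - 19 o$
$\left(P{\left(-1004,-130 \right)} + B\right) \left(E + w{\left(556 \right)}\right) = \left(\left(-18 - -2470\right) + 36465664\right) \left(1761327 + \sqrt{-438 + 556}\right) = \left(\left(-18 + 2470\right) + 36465664\right) \left(1761327 + \sqrt{118}\right) = \left(2452 + 36465664\right) \left(1761327 + \sqrt{118}\right) = 36468116 \left(1761327 + \sqrt{118}\right) = 64232277349932 + 36468116 \sqrt{118}$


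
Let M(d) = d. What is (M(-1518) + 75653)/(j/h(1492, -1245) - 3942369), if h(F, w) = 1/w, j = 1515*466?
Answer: -74135/882899919 ≈ -8.3968e-5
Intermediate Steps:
j = 705990
(M(-1518) + 75653)/(j/h(1492, -1245) - 3942369) = (-1518 + 75653)/(705990/(1/(-1245)) - 3942369) = 74135/(705990/(-1/1245) - 3942369) = 74135/(705990*(-1245) - 3942369) = 74135/(-878957550 - 3942369) = 74135/(-882899919) = 74135*(-1/882899919) = -74135/882899919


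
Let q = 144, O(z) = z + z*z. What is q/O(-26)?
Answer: 72/325 ≈ 0.22154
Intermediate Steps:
O(z) = z + z**2
q/O(-26) = 144/((-26*(1 - 26))) = 144/((-26*(-25))) = 144/650 = 144*(1/650) = 72/325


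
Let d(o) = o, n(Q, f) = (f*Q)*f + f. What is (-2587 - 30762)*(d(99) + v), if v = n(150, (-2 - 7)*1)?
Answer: -408191760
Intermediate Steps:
n(Q, f) = f + Q*f² (n(Q, f) = (Q*f)*f + f = Q*f² + f = f + Q*f²)
v = 12141 (v = ((-2 - 7)*1)*(1 + 150*((-2 - 7)*1)) = (-9*1)*(1 + 150*(-9*1)) = -9*(1 + 150*(-9)) = -9*(1 - 1350) = -9*(-1349) = 12141)
(-2587 - 30762)*(d(99) + v) = (-2587 - 30762)*(99 + 12141) = -33349*12240 = -408191760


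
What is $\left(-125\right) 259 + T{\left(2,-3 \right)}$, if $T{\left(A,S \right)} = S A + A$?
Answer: $-32379$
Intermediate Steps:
$T{\left(A,S \right)} = A + A S$ ($T{\left(A,S \right)} = A S + A = A + A S$)
$\left(-125\right) 259 + T{\left(2,-3 \right)} = \left(-125\right) 259 + 2 \left(1 - 3\right) = -32375 + 2 \left(-2\right) = -32375 - 4 = -32379$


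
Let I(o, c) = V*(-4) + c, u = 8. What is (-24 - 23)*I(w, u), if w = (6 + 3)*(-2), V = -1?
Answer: -564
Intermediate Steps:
w = -18 (w = 9*(-2) = -18)
I(o, c) = 4 + c (I(o, c) = -1*(-4) + c = 4 + c)
(-24 - 23)*I(w, u) = (-24 - 23)*(4 + 8) = -47*12 = -564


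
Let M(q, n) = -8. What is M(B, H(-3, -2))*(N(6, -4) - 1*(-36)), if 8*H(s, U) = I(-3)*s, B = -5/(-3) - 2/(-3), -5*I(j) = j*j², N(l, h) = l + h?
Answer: -304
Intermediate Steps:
N(l, h) = h + l
I(j) = -j³/5 (I(j) = -j*j²/5 = -j³/5)
B = 7/3 (B = -5*(-⅓) - 2*(-⅓) = 5/3 + ⅔ = 7/3 ≈ 2.3333)
H(s, U) = 27*s/40 (H(s, U) = ((-⅕*(-3)³)*s)/8 = ((-⅕*(-27))*s)/8 = (27*s/5)/8 = 27*s/40)
M(B, H(-3, -2))*(N(6, -4) - 1*(-36)) = -8*((-4 + 6) - 1*(-36)) = -8*(2 + 36) = -8*38 = -304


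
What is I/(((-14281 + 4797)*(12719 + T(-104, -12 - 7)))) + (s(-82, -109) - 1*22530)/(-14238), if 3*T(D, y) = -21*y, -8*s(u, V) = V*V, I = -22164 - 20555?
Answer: 1452268168/860836599 ≈ 1.6870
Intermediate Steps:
I = -42719
s(u, V) = -V²/8 (s(u, V) = -V*V/8 = -V²/8)
T(D, y) = -7*y (T(D, y) = (-21*y)/3 = -7*y)
I/(((-14281 + 4797)*(12719 + T(-104, -12 - 7)))) + (s(-82, -109) - 1*22530)/(-14238) = -42719*1/((-14281 + 4797)*(12719 - 7*(-12 - 7))) + (-⅛*(-109)² - 1*22530)/(-14238) = -42719*(-1/(9484*(12719 - 7*(-19)))) + (-⅛*11881 - 22530)*(-1/14238) = -42719*(-1/(9484*(12719 + 133))) + (-11881/8 - 22530)*(-1/14238) = -42719/((-9484*12852)) - 192121/8*(-1/14238) = -42719/(-121888368) + 192121/113904 = -42719*(-1/121888368) + 192121/113904 = 42719/121888368 + 192121/113904 = 1452268168/860836599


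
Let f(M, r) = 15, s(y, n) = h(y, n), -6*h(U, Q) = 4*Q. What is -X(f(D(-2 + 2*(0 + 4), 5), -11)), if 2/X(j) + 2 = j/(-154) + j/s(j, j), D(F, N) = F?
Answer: 154/277 ≈ 0.55596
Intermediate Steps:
h(U, Q) = -2*Q/3
s(y, n) = -2*n/3
X(j) = 2/(-7/2 - j/154) (X(j) = 2/(-2 + (j/(-154) + j/((-2*j/3)))) = 2/(-2 + (j*(-1/154) + j*(-3/(2*j)))) = 2/(-2 + (-j/154 - 3/2)) = 2/(-2 + (-3/2 - j/154)) = 2/(-7/2 - j/154))
-X(f(D(-2 + 2*(0 + 4), 5), -11)) = -308/(-539 - 1*15) = -308/(-539 - 15) = -308/(-554) = -308*(-1)/554 = -1*(-154/277) = 154/277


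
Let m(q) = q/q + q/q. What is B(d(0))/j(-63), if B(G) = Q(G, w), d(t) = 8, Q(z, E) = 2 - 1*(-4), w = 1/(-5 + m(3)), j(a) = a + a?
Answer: -1/21 ≈ -0.047619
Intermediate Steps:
j(a) = 2*a
m(q) = 2 (m(q) = 1 + 1 = 2)
w = -⅓ (w = 1/(-5 + 2) = 1/(-3) = -⅓ ≈ -0.33333)
Q(z, E) = 6 (Q(z, E) = 2 + 4 = 6)
B(G) = 6
B(d(0))/j(-63) = 6/((2*(-63))) = 6/(-126) = 6*(-1/126) = -1/21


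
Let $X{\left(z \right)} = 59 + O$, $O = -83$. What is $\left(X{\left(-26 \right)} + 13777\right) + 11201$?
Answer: $24954$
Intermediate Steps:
$X{\left(z \right)} = -24$ ($X{\left(z \right)} = 59 - 83 = -24$)
$\left(X{\left(-26 \right)} + 13777\right) + 11201 = \left(-24 + 13777\right) + 11201 = 13753 + 11201 = 24954$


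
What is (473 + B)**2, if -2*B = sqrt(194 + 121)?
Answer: 895231/4 - 1419*sqrt(35) ≈ 2.1541e+5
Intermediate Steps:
B = -3*sqrt(35)/2 (B = -sqrt(194 + 121)/2 = -3*sqrt(35)/2 ≈ -8.8741)
(473 + B)**2 = (473 - 3*sqrt(35)/2)**2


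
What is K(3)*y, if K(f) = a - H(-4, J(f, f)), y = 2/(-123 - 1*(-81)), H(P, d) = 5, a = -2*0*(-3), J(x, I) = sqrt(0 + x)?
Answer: 5/21 ≈ 0.23810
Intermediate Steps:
J(x, I) = sqrt(x)
a = 0 (a = 0*(-3) = 0)
y = -1/21 (y = 2/(-123 + 81) = 2/(-42) = 2*(-1/42) = -1/21 ≈ -0.047619)
K(f) = -5 (K(f) = 0 - 1*5 = 0 - 5 = -5)
K(3)*y = -5*(-1/21) = 5/21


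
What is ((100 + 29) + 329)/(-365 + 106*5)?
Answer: 458/165 ≈ 2.7758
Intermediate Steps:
((100 + 29) + 329)/(-365 + 106*5) = (129 + 329)/(-365 + 530) = 458/165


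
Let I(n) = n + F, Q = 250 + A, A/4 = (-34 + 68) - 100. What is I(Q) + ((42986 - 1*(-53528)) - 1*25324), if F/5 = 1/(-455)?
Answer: 6477015/91 ≈ 71176.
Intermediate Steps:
F = -1/91 (F = 5/(-455) = 5*(-1/455) = -1/91 ≈ -0.010989)
A = -264 (A = 4*((-34 + 68) - 100) = 4*(34 - 100) = 4*(-66) = -264)
Q = -14 (Q = 250 - 264 = -14)
I(n) = -1/91 + n (I(n) = n - 1/91 = -1/91 + n)
I(Q) + ((42986 - 1*(-53528)) - 1*25324) = (-1/91 - 14) + ((42986 - 1*(-53528)) - 1*25324) = -1275/91 + ((42986 + 53528) - 25324) = -1275/91 + (96514 - 25324) = -1275/91 + 71190 = 6477015/91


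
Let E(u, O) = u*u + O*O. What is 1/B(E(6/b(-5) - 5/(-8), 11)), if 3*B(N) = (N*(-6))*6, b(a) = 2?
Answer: -16/25755 ≈ -0.00062124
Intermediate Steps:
E(u, O) = O² + u² (E(u, O) = u² + O² = O² + u²)
B(N) = -12*N (B(N) = ((N*(-6))*6)/3 = (-6*N*6)/3 = (-36*N)/3 = -12*N)
1/B(E(6/b(-5) - 5/(-8), 11)) = 1/(-12*(11² + (6/2 - 5/(-8))²)) = 1/(-12*(121 + (6*(½) - 5*(-⅛))²)) = 1/(-12*(121 + (3 + 5/8)²)) = 1/(-12*(121 + (29/8)²)) = 1/(-12*(121 + 841/64)) = 1/(-12*8585/64) = 1/(-25755/16) = -16/25755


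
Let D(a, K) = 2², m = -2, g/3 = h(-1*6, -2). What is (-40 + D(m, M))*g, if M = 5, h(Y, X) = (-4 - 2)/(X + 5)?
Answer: 216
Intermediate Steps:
h(Y, X) = -6/(5 + X)
g = -6 (g = 3*(-6/(5 - 2)) = 3*(-6/3) = 3*(-6*⅓) = 3*(-2) = -6)
D(a, K) = 4
(-40 + D(m, M))*g = (-40 + 4)*(-6) = -36*(-6) = 216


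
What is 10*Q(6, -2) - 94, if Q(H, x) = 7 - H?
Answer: -84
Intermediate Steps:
10*Q(6, -2) - 94 = 10*(7 - 1*6) - 94 = 10*(7 - 6) - 94 = 10*1 - 94 = 10 - 94 = -84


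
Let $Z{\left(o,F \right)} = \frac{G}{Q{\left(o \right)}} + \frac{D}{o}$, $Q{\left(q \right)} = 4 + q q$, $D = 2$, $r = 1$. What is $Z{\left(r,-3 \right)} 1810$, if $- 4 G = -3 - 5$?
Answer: $4344$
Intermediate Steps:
$Q{\left(q \right)} = 4 + q^{2}$
$G = 2$ ($G = - \frac{-3 - 5}{4} = \left(- \frac{1}{4}\right) \left(-8\right) = 2$)
$Z{\left(o,F \right)} = \frac{2}{o} + \frac{2}{4 + o^{2}}$ ($Z{\left(o,F \right)} = \frac{2}{4 + o^{2}} + \frac{2}{o} = \frac{2}{o} + \frac{2}{4 + o^{2}}$)
$Z{\left(r,-3 \right)} 1810 = \left(\frac{2}{1} + \frac{2}{4 + 1^{2}}\right) 1810 = \left(2 \cdot 1 + \frac{2}{4 + 1}\right) 1810 = \left(2 + \frac{2}{5}\right) 1810 = \frac{12}{5} \cdot 1810 = 4344$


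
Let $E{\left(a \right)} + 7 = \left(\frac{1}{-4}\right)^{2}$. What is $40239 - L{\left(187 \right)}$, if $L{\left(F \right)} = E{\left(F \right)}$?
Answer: $\frac{643935}{16} \approx 40246.0$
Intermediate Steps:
$E{\left(a \right)} = - \frac{111}{16}$ ($E{\left(a \right)} = -7 + \left(\frac{1}{-4}\right)^{2} = -7 + \left(- \frac{1}{4}\right)^{2} = -7 + \frac{1}{16} = - \frac{111}{16}$)
$L{\left(F \right)} = - \frac{111}{16}$
$40239 - L{\left(187 \right)} = 40239 - - \frac{111}{16} = 40239 + \frac{111}{16} = \frac{643935}{16}$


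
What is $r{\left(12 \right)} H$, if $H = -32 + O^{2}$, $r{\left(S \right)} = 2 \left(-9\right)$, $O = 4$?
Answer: $288$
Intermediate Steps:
$r{\left(S \right)} = -18$
$H = -16$ ($H = -32 + 4^{2} = -32 + 16 = -16$)
$r{\left(12 \right)} H = \left(-18\right) \left(-16\right) = 288$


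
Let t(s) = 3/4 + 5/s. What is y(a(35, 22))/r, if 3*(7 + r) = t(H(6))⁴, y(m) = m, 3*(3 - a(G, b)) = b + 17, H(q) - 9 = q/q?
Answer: 7680/4751 ≈ 1.6165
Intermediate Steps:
H(q) = 10 (H(q) = 9 + q/q = 9 + 1 = 10)
a(G, b) = -8/3 - b/3 (a(G, b) = 3 - (b + 17)/3 = 3 - (17 + b)/3 = 3 + (-17/3 - b/3) = -8/3 - b/3)
t(s) = ¾ + 5/s (t(s) = 3*(¼) + 5/s = ¾ + 5/s)
r = -4751/768 (r = -7 + (¾ + 5/10)⁴/3 = -7 + (¾ + 5*(⅒))⁴/3 = -7 + (¾ + ½)⁴/3 = -7 + (5/4)⁴/3 = -7 + (⅓)*(625/256) = -7 + 625/768 = -4751/768 ≈ -6.1862)
y(a(35, 22))/r = (-8/3 - ⅓*22)/(-4751/768) = (-8/3 - 22/3)*(-768/4751) = -10*(-768/4751) = 7680/4751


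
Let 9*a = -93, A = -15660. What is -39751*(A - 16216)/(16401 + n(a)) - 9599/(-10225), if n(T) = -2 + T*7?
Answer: 1943442544016/25041025 ≈ 77610.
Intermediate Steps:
a = -31/3 (a = (⅑)*(-93) = -31/3 ≈ -10.333)
n(T) = -2 + 7*T
-39751*(A - 16216)/(16401 + n(a)) - 9599/(-10225) = -39751*(-15660 - 16216)/(16401 + (-2 + 7*(-31/3))) - 9599/(-10225) = -39751*(-31876/(16401 + (-2 - 217/3))) - 9599*(-1/10225) = -39751*(-31876/(16401 - 223/3)) + 9599/10225 = -39751/((48980/3)*(-1/31876)) + 9599/10225 = -39751/(-12245/23907) + 9599/10225 = -39751*(-23907/12245) + 9599/10225 = 950327157/12245 + 9599/10225 = 1943442544016/25041025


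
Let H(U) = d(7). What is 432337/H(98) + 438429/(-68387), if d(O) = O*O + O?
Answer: 29541678395/3829672 ≈ 7713.9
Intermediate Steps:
d(O) = O + O**2 (d(O) = O**2 + O = O + O**2)
H(U) = 56 (H(U) = 7*(1 + 7) = 7*8 = 56)
432337/H(98) + 438429/(-68387) = 432337/56 + 438429/(-68387) = 432337*(1/56) + 438429*(-1/68387) = 432337/56 - 438429/68387 = 29541678395/3829672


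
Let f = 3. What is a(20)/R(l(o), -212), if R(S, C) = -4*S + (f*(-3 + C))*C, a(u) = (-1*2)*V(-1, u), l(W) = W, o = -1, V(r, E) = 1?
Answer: -1/68372 ≈ -1.4626e-5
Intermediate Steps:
a(u) = -2 (a(u) = -1*2*1 = -2*1 = -2)
R(S, C) = -4*S + C*(-9 + 3*C) (R(S, C) = -4*S + (3*(-3 + C))*C = -4*S + (-9 + 3*C)*C = -4*S + C*(-9 + 3*C))
a(20)/R(l(o), -212) = -2/(-9*(-212) - 4*(-1) + 3*(-212)²) = -2/(1908 + 4 + 3*44944) = -2/(1908 + 4 + 134832) = -2/136744 = -2*1/136744 = -1/68372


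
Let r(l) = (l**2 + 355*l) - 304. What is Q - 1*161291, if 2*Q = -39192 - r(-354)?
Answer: -180558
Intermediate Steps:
r(l) = -304 + l**2 + 355*l
Q = -19267 (Q = (-39192 - (-304 + (-354)**2 + 355*(-354)))/2 = (-39192 - (-304 + 125316 - 125670))/2 = (-39192 - 1*(-658))/2 = (-39192 + 658)/2 = (1/2)*(-38534) = -19267)
Q - 1*161291 = -19267 - 1*161291 = -19267 - 161291 = -180558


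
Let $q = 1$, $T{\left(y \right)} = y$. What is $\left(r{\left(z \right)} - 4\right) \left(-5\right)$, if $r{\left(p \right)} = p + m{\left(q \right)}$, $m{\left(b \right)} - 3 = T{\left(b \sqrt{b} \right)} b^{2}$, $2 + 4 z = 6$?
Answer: $-5$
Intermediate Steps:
$z = 1$ ($z = - \frac{1}{2} + \frac{1}{4} \cdot 6 = - \frac{1}{2} + \frac{3}{2} = 1$)
$m{\left(b \right)} = 3 + b^{\frac{7}{2}}$ ($m{\left(b \right)} = 3 + b \sqrt{b} b^{2} = 3 + b^{\frac{3}{2}} b^{2} = 3 + b^{\frac{7}{2}}$)
$r{\left(p \right)} = 4 + p$ ($r{\left(p \right)} = p + \left(3 + 1^{\frac{7}{2}}\right) = p + \left(3 + 1\right) = p + 4 = 4 + p$)
$\left(r{\left(z \right)} - 4\right) \left(-5\right) = \left(\left(4 + 1\right) - 4\right) \left(-5\right) = \left(5 + \left(-6 + 2\right)\right) \left(-5\right) = \left(5 - 4\right) \left(-5\right) = 1 \left(-5\right) = -5$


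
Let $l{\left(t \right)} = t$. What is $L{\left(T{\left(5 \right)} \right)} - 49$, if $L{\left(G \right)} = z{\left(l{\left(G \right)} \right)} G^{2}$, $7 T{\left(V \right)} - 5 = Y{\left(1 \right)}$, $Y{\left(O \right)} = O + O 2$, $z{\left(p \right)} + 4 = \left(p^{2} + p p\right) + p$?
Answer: $- \frac{118417}{2401} \approx -49.32$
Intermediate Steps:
$z{\left(p \right)} = -4 + p + 2 p^{2}$ ($z{\left(p \right)} = -4 + \left(\left(p^{2} + p p\right) + p\right) = -4 + \left(\left(p^{2} + p^{2}\right) + p\right) = -4 + \left(2 p^{2} + p\right) = -4 + \left(p + 2 p^{2}\right) = -4 + p + 2 p^{2}$)
$Y{\left(O \right)} = 3 O$ ($Y{\left(O \right)} = O + 2 O = 3 O$)
$T{\left(V \right)} = \frac{8}{7}$ ($T{\left(V \right)} = \frac{5}{7} + \frac{3 \cdot 1}{7} = \frac{5}{7} + \frac{1}{7} \cdot 3 = \frac{5}{7} + \frac{3}{7} = \frac{8}{7}$)
$L{\left(G \right)} = G^{2} \left(-4 + G + 2 G^{2}\right)$ ($L{\left(G \right)} = \left(-4 + G + 2 G^{2}\right) G^{2} = G^{2} \left(-4 + G + 2 G^{2}\right)$)
$L{\left(T{\left(5 \right)} \right)} - 49 = \left(\frac{8}{7}\right)^{2} \left(-4 + \frac{8}{7} + 2 \left(\frac{8}{7}\right)^{2}\right) - 49 = \frac{64 \left(-4 + \frac{8}{7} + 2 \cdot \frac{64}{49}\right)}{49} - 49 = \frac{64 \left(-4 + \frac{8}{7} + \frac{128}{49}\right)}{49} - 49 = \frac{64}{49} \left(- \frac{12}{49}\right) - 49 = - \frac{768}{2401} - 49 = - \frac{118417}{2401}$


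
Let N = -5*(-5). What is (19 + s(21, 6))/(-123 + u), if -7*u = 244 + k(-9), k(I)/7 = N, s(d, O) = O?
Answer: -35/256 ≈ -0.13672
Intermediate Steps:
N = 25
k(I) = 175 (k(I) = 7*25 = 175)
u = -419/7 (u = -(244 + 175)/7 = -⅐*419 = -419/7 ≈ -59.857)
(19 + s(21, 6))/(-123 + u) = (19 + 6)/(-123 - 419/7) = 25/(-1280/7) = 25*(-7/1280) = -35/256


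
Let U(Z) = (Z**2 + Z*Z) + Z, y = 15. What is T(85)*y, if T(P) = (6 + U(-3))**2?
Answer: 6615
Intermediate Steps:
U(Z) = Z + 2*Z**2 (U(Z) = (Z**2 + Z**2) + Z = 2*Z**2 + Z = Z + 2*Z**2)
T(P) = 441 (T(P) = (6 - 3*(1 + 2*(-3)))**2 = (6 - 3*(1 - 6))**2 = (6 - 3*(-5))**2 = (6 + 15)**2 = 21**2 = 441)
T(85)*y = 441*15 = 6615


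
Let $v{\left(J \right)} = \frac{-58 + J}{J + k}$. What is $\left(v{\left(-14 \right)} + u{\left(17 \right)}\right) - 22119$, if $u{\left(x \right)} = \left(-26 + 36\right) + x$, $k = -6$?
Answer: $- \frac{110442}{5} \approx -22088.0$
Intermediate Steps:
$v{\left(J \right)} = \frac{-58 + J}{-6 + J}$ ($v{\left(J \right)} = \frac{-58 + J}{J - 6} = \frac{-58 + J}{-6 + J}$)
$u{\left(x \right)} = 10 + x$
$\left(v{\left(-14 \right)} + u{\left(17 \right)}\right) - 22119 = \left(\frac{-58 - 14}{-6 - 14} + \left(10 + 17\right)\right) - 22119 = \left(\frac{1}{-20} \left(-72\right) + 27\right) - 22119 = \left(\left(- \frac{1}{20}\right) \left(-72\right) + 27\right) - 22119 = \left(\frac{18}{5} + 27\right) - 22119 = \frac{153}{5} - 22119 = - \frac{110442}{5}$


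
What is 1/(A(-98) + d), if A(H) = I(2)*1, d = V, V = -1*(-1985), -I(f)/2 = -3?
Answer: 1/1991 ≈ 0.00050226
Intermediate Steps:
I(f) = 6 (I(f) = -2*(-3) = 6)
V = 1985
d = 1985
A(H) = 6 (A(H) = 6*1 = 6)
1/(A(-98) + d) = 1/(6 + 1985) = 1/1991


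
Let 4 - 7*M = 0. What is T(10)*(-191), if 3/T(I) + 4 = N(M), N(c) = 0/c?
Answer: 573/4 ≈ 143.25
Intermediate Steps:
M = 4/7 (M = 4/7 - ⅐*0 = 4/7 + 0 = 4/7 ≈ 0.57143)
N(c) = 0
T(I) = -¾ (T(I) = 3/(-4 + 0) = 3/(-4) = 3*(-¼) = -¾)
T(10)*(-191) = -¾*(-191) = 573/4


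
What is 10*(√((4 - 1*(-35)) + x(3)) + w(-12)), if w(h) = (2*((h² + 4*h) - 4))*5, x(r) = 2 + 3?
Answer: 9200 + 20*√11 ≈ 9266.3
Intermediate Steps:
x(r) = 5
w(h) = -40 + 10*h² + 40*h (w(h) = (2*(-4 + h² + 4*h))*5 = (-8 + 2*h² + 8*h)*5 = -40 + 10*h² + 40*h)
10*(√((4 - 1*(-35)) + x(3)) + w(-12)) = 10*(√((4 - 1*(-35)) + 5) + (-40 + 10*(-12)² + 40*(-12))) = 10*(√((4 + 35) + 5) + (-40 + 10*144 - 480)) = 10*(√(39 + 5) + (-40 + 1440 - 480)) = 10*(√44 + 920) = 10*(2*√11 + 920) = 10*(920 + 2*√11) = 9200 + 20*√11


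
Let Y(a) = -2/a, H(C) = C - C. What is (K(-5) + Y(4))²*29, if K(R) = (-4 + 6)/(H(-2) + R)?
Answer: 2349/100 ≈ 23.490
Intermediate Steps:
H(C) = 0
K(R) = 2/R (K(R) = (-4 + 6)/(0 + R) = 2/R)
(K(-5) + Y(4))²*29 = (2/(-5) - 2/4)²*29 = (2*(-⅕) - 2*¼)²*29 = (-⅖ - ½)²*29 = (-9/10)²*29 = (81/100)*29 = 2349/100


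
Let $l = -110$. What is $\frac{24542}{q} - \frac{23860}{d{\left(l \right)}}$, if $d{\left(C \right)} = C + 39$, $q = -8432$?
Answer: $\frac{99722519}{299336} \approx 333.15$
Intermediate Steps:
$d{\left(C \right)} = 39 + C$
$\frac{24542}{q} - \frac{23860}{d{\left(l \right)}} = \frac{24542}{-8432} - \frac{23860}{39 - 110} = 24542 \left(- \frac{1}{8432}\right) - \frac{23860}{-71} = - \frac{12271}{4216} - - \frac{23860}{71} = - \frac{12271}{4216} + \frac{23860}{71} = \frac{99722519}{299336}$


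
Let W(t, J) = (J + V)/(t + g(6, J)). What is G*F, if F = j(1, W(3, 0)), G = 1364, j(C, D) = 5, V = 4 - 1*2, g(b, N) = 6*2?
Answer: 6820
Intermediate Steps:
g(b, N) = 12
V = 2 (V = 4 - 2 = 2)
W(t, J) = (2 + J)/(12 + t) (W(t, J) = (J + 2)/(t + 12) = (2 + J)/(12 + t))
F = 5
G*F = 1364*5 = 6820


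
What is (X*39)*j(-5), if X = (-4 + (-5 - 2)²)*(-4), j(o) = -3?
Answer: 21060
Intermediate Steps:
X = -180 (X = (-4 + (-7)²)*(-4) = (-4 + 49)*(-4) = 45*(-4) = -180)
(X*39)*j(-5) = -180*39*(-3) = -7020*(-3) = 21060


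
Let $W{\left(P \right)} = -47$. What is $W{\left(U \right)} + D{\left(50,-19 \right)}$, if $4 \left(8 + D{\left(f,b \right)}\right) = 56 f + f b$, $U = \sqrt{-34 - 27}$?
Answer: $\frac{815}{2} \approx 407.5$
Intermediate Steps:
$U = i \sqrt{61}$ ($U = \sqrt{-34 - 27} = \sqrt{-61} = i \sqrt{61} \approx 7.8102 i$)
$D{\left(f,b \right)} = -8 + 14 f + \frac{b f}{4}$ ($D{\left(f,b \right)} = -8 + \frac{56 f + f b}{4} = -8 + \frac{56 f + b f}{4} = -8 + \left(14 f + \frac{b f}{4}\right) = -8 + 14 f + \frac{b f}{4}$)
$W{\left(U \right)} + D{\left(50,-19 \right)} = -47 + \left(-8 + 14 \cdot 50 + \frac{1}{4} \left(-19\right) 50\right) = -47 - - \frac{909}{2} = -47 + \frac{909}{2} = \frac{815}{2}$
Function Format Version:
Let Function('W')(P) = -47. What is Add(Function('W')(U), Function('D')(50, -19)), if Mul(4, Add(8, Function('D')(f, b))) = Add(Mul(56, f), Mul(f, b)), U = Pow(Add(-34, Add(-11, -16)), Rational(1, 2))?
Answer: Rational(815, 2) ≈ 407.50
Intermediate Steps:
U = Mul(I, Pow(61, Rational(1, 2))) (U = Pow(Add(-34, -27), Rational(1, 2)) = Pow(-61, Rational(1, 2)) = Mul(I, Pow(61, Rational(1, 2))) ≈ Mul(7.8102, I))
Function('D')(f, b) = Add(-8, Mul(14, f), Mul(Rational(1, 4), b, f)) (Function('D')(f, b) = Add(-8, Mul(Rational(1, 4), Add(Mul(56, f), Mul(f, b)))) = Add(-8, Mul(Rational(1, 4), Add(Mul(56, f), Mul(b, f)))) = Add(-8, Add(Mul(14, f), Mul(Rational(1, 4), b, f))) = Add(-8, Mul(14, f), Mul(Rational(1, 4), b, f)))
Add(Function('W')(U), Function('D')(50, -19)) = Add(-47, Add(-8, Mul(14, 50), Mul(Rational(1, 4), -19, 50))) = Add(-47, Add(-8, 700, Rational(-475, 2))) = Add(-47, Rational(909, 2)) = Rational(815, 2)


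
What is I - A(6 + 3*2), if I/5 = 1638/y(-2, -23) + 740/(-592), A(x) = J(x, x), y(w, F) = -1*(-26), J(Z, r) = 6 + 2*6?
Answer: 1163/4 ≈ 290.75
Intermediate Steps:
J(Z, r) = 18 (J(Z, r) = 6 + 12 = 18)
y(w, F) = 26
A(x) = 18
I = 1235/4 (I = 5*(1638/26 + 740/(-592)) = 5*(1638*(1/26) + 740*(-1/592)) = 5*(63 - 5/4) = 5*(247/4) = 1235/4 ≈ 308.75)
I - A(6 + 3*2) = 1235/4 - 1*18 = 1235/4 - 18 = 1163/4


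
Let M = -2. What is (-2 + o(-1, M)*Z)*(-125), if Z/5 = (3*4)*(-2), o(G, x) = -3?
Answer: -44750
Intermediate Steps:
Z = -120 (Z = 5*((3*4)*(-2)) = 5*(12*(-2)) = 5*(-24) = -120)
(-2 + o(-1, M)*Z)*(-125) = (-2 - 3*(-120))*(-125) = (-2 + 360)*(-125) = 358*(-125) = -44750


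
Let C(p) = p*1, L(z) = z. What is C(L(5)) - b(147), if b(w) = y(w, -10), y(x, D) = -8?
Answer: 13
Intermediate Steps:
C(p) = p
b(w) = -8
C(L(5)) - b(147) = 5 - 1*(-8) = 5 + 8 = 13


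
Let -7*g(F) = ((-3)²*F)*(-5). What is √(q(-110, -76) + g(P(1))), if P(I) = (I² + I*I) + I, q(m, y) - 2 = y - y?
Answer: √1043/7 ≈ 4.6136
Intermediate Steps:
q(m, y) = 2 (q(m, y) = 2 + (y - y) = 2 + 0 = 2)
P(I) = I + 2*I² (P(I) = (I² + I²) + I = 2*I² + I = I + 2*I²)
g(F) = 45*F/7 (g(F) = -(-3)²*F*(-5)/7 = -9*F*(-5)/7 = -(-45)*F/7 = 45*F/7)
√(q(-110, -76) + g(P(1))) = √(2 + 45*(1*(1 + 2*1))/7) = √(2 + 45*(1*(1 + 2))/7) = √(2 + 45*(1*3)/7) = √(2 + (45/7)*3) = √(2 + 135/7) = √(149/7) = √1043/7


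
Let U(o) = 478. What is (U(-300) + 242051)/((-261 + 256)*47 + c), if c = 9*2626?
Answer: 242529/23399 ≈ 10.365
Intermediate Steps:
c = 23634
(U(-300) + 242051)/((-261 + 256)*47 + c) = (478 + 242051)/((-261 + 256)*47 + 23634) = 242529/(-5*47 + 23634) = 242529/(-235 + 23634) = 242529/23399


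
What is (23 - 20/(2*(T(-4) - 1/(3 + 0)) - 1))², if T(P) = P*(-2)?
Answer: 863041/1849 ≈ 466.76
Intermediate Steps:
T(P) = -2*P
(23 - 20/(2*(T(-4) - 1/(3 + 0)) - 1))² = (23 - 20/(2*(-2*(-4) - 1/(3 + 0)) - 1))² = (23 - 20/(2*(8 - 1/3) - 1))² = (23 - 20/(2*(8 - 1*⅓) - 1))² = (23 - 20/(2*(8 - ⅓) - 1))² = (23 - 20/(2*(23/3) - 1))² = (23 - 20/(46/3 - 1))² = (23 - 20/43/3)² = (23 - 20*3/43)² = (23 - 60/43)² = (929/43)² = 863041/1849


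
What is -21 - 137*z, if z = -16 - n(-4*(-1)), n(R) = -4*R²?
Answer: -6597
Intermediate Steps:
z = 48 (z = -16 - (-4)*(-4*(-1))² = -16 - (-4)*4² = -16 - (-4)*16 = -16 - 1*(-64) = -16 + 64 = 48)
-21 - 137*z = -21 - 137*48 = -21 - 6576 = -6597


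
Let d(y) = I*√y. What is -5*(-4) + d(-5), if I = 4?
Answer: 20 + 4*I*√5 ≈ 20.0 + 8.9443*I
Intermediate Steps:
d(y) = 4*√y
-5*(-4) + d(-5) = -5*(-4) + 4*√(-5) = 20 + 4*(I*√5) = 20 + 4*I*√5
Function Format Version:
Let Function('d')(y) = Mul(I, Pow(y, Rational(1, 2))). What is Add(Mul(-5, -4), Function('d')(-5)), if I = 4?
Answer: Add(20, Mul(4, I, Pow(5, Rational(1, 2)))) ≈ Add(20.000, Mul(8.9443, I))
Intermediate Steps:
Function('d')(y) = Mul(4, Pow(y, Rational(1, 2)))
Add(Mul(-5, -4), Function('d')(-5)) = Add(Mul(-5, -4), Mul(4, Pow(-5, Rational(1, 2)))) = Add(20, Mul(4, Mul(I, Pow(5, Rational(1, 2))))) = Add(20, Mul(4, I, Pow(5, Rational(1, 2))))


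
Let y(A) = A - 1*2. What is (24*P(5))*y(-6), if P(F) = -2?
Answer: 384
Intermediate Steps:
y(A) = -2 + A (y(A) = A - 2 = -2 + A)
(24*P(5))*y(-6) = (24*(-2))*(-2 - 6) = -48*(-8) = 384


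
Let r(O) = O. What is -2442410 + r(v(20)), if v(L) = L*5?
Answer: -2442310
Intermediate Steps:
v(L) = 5*L
-2442410 + r(v(20)) = -2442410 + 5*20 = -2442410 + 100 = -2442310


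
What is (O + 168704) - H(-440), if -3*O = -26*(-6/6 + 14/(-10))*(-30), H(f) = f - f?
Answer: 169328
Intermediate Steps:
H(f) = 0
O = 624 (O = -(-26*(-6/6 + 14/(-10)))*(-30)/3 = -(-26*(-6*1/6 + 14*(-1/10)))*(-30)/3 = -(-26*(-1 - 7/5))*(-30)/3 = -(-26*(-12/5))*(-30)/3 = -104*(-30)/5 = -1/3*(-1872) = 624)
(O + 168704) - H(-440) = (624 + 168704) - 1*0 = 169328 + 0 = 169328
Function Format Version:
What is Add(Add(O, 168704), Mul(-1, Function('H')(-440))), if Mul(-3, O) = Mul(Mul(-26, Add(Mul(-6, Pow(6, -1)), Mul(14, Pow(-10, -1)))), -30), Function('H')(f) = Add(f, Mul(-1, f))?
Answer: 169328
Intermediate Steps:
Function('H')(f) = 0
O = 624 (O = Mul(Rational(-1, 3), Mul(Mul(-26, Add(Mul(-6, Pow(6, -1)), Mul(14, Pow(-10, -1)))), -30)) = Mul(Rational(-1, 3), Mul(Mul(-26, Add(Mul(-6, Rational(1, 6)), Mul(14, Rational(-1, 10)))), -30)) = Mul(Rational(-1, 3), Mul(Mul(-26, Add(-1, Rational(-7, 5))), -30)) = Mul(Rational(-1, 3), Mul(Mul(-26, Rational(-12, 5)), -30)) = Mul(Rational(-1, 3), Mul(Rational(312, 5), -30)) = Mul(Rational(-1, 3), -1872) = 624)
Add(Add(O, 168704), Mul(-1, Function('H')(-440))) = Add(Add(624, 168704), Mul(-1, 0)) = Add(169328, 0) = 169328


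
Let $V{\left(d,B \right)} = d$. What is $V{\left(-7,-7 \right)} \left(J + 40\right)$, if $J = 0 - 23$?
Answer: $-119$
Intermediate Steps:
$J = -23$ ($J = 0 - 23 = -23$)
$V{\left(-7,-7 \right)} \left(J + 40\right) = - 7 \left(-23 + 40\right) = \left(-7\right) 17 = -119$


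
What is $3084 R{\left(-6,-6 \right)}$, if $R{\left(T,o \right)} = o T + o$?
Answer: $92520$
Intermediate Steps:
$R{\left(T,o \right)} = o + T o$ ($R{\left(T,o \right)} = T o + o = o + T o$)
$3084 R{\left(-6,-6 \right)} = 3084 \left(- 6 \left(1 - 6\right)\right) = 3084 \left(\left(-6\right) \left(-5\right)\right) = 3084 \cdot 30 = 92520$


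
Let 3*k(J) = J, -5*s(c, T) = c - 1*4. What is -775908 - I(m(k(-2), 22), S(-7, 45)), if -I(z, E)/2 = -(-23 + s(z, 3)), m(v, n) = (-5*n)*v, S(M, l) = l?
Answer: -11637514/15 ≈ -7.7583e+5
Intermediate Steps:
s(c, T) = ⅘ - c/5 (s(c, T) = -(c - 1*4)/5 = -(c - 4)/5 = -(-4 + c)/5 = ⅘ - c/5)
k(J) = J/3
m(v, n) = -5*n*v
I(z, E) = -222/5 - 2*z/5 (I(z, E) = -(-2)*(-23 + (⅘ - z/5)) = -(-2)*(-111/5 - z/5) = -2*(111/5 + z/5) = -222/5 - 2*z/5)
-775908 - I(m(k(-2), 22), S(-7, 45)) = -775908 - (-222/5 - (-2)*22*(⅓)*(-2)) = -775908 - (-222/5 - (-2)*22*(-2)/3) = -775908 - (-222/5 - ⅖*220/3) = -775908 - (-222/5 - 88/3) = -775908 - 1*(-1106/15) = -775908 + 1106/15 = -11637514/15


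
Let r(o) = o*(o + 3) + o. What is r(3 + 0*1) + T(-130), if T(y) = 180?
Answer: 201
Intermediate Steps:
r(o) = o + o*(3 + o) (r(o) = o*(3 + o) + o = o + o*(3 + o))
r(3 + 0*1) + T(-130) = (3 + 0*1)*(4 + (3 + 0*1)) + 180 = (3 + 0)*(4 + (3 + 0)) + 180 = 3*(4 + 3) + 180 = 3*7 + 180 = 21 + 180 = 201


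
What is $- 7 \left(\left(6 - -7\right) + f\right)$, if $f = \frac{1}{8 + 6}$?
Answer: $- \frac{183}{2} \approx -91.5$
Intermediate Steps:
$f = \frac{1}{14} \approx 0.071429$
$- 7 \left(\left(6 - -7\right) + f\right) = - 7 \left(\left(6 - -7\right) + \frac{1}{14}\right) = - 7 \left(\left(6 + 7\right) + \frac{1}{14}\right) = - 7 \left(13 + \frac{1}{14}\right) = \left(-7\right) \frac{183}{14} = - \frac{183}{2}$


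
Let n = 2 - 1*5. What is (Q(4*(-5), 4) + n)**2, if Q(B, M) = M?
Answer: 1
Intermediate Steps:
n = -3 (n = 2 - 5 = -3)
(Q(4*(-5), 4) + n)**2 = (4 - 3)**2 = 1**2 = 1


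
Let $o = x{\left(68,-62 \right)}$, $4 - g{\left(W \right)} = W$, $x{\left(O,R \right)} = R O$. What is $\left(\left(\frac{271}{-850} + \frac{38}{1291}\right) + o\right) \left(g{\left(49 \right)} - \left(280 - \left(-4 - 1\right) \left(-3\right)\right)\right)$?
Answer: $\frac{143429099991}{109735} \approx 1.3071 \cdot 10^{6}$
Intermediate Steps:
$x{\left(O,R \right)} = O R$
$g{\left(W \right)} = 4 - W$
$o = -4216$ ($o = 68 \left(-62\right) = -4216$)
$\left(\left(\frac{271}{-850} + \frac{38}{1291}\right) + o\right) \left(g{\left(49 \right)} - \left(280 - \left(-4 - 1\right) \left(-3\right)\right)\right) = \left(\left(\frac{271}{-850} + \frac{38}{1291}\right) - 4216\right) \left(\left(4 - 49\right) - \left(280 - \left(-4 - 1\right) \left(-3\right)\right)\right) = \left(\left(271 \left(- \frac{1}{850}\right) + 38 \cdot \frac{1}{1291}\right) - 4216\right) \left(\left(4 - 49\right) - 265\right) = \left(\left(- \frac{271}{850} + \frac{38}{1291}\right) - 4216\right) \left(-45 + \left(-280 + 15\right)\right) = \left(- \frac{317561}{1097350} - 4216\right) \left(-45 - 265\right) = \left(- \frac{4626745161}{1097350}\right) \left(-310\right) = \frac{143429099991}{109735}$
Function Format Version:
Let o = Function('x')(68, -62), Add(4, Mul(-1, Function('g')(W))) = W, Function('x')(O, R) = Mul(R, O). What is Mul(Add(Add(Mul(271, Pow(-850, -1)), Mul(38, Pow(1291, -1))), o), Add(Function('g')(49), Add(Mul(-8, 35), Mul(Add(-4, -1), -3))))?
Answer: Rational(143429099991, 109735) ≈ 1.3071e+6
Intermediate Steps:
Function('x')(O, R) = Mul(O, R)
Function('g')(W) = Add(4, Mul(-1, W))
o = -4216 (o = Mul(68, -62) = -4216)
Mul(Add(Add(Mul(271, Pow(-850, -1)), Mul(38, Pow(1291, -1))), o), Add(Function('g')(49), Add(Mul(-8, 35), Mul(Add(-4, -1), -3)))) = Mul(Add(Add(Mul(271, Pow(-850, -1)), Mul(38, Pow(1291, -1))), -4216), Add(Add(4, Mul(-1, 49)), Add(Mul(-8, 35), Mul(Add(-4, -1), -3)))) = Mul(Add(Add(Mul(271, Rational(-1, 850)), Mul(38, Rational(1, 1291))), -4216), Add(Add(4, -49), Add(-280, Mul(-5, -3)))) = Mul(Add(Add(Rational(-271, 850), Rational(38, 1291)), -4216), Add(-45, Add(-280, 15))) = Mul(Add(Rational(-317561, 1097350), -4216), Add(-45, -265)) = Mul(Rational(-4626745161, 1097350), -310) = Rational(143429099991, 109735)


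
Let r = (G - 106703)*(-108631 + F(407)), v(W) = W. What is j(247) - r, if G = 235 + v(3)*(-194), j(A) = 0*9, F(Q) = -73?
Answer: -11636763200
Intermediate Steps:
j(A) = 0
G = -347 (G = 235 + 3*(-194) = 235 - 582 = -347)
r = 11636763200 (r = (-347 - 106703)*(-108631 - 73) = -107050*(-108704) = 11636763200)
j(247) - r = 0 - 1*11636763200 = 0 - 11636763200 = -11636763200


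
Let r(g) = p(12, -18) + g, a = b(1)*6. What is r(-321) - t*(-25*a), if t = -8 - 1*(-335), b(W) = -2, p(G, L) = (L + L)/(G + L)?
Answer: -98415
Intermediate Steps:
p(G, L) = 2*L/(G + L) (p(G, L) = (2*L)/(G + L) = 2*L/(G + L))
a = -12 (a = -2*6 = -12)
r(g) = 6 + g (r(g) = 2*(-18)/(12 - 18) + g = 2*(-18)/(-6) + g = 2*(-18)*(-⅙) + g = 6 + g)
t = 327 (t = -8 + 335 = 327)
r(-321) - t*(-25*a) = (6 - 321) - 327*(-25*(-12)) = -315 - 327*300 = -315 - 1*98100 = -315 - 98100 = -98415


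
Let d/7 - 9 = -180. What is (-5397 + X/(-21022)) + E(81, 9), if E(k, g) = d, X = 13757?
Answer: -138632825/21022 ≈ -6594.7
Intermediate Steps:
d = -1197 (d = 63 + 7*(-180) = 63 - 1260 = -1197)
E(k, g) = -1197
(-5397 + X/(-21022)) + E(81, 9) = (-5397 + 13757/(-21022)) - 1197 = (-5397 + 13757*(-1/21022)) - 1197 = (-5397 - 13757/21022) - 1197 = -113469491/21022 - 1197 = -138632825/21022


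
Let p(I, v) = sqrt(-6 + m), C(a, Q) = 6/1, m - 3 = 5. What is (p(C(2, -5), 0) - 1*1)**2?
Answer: (1 - sqrt(2))**2 ≈ 0.17157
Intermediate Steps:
m = 8 (m = 3 + 5 = 8)
C(a, Q) = 6 (C(a, Q) = 6*1 = 6)
p(I, v) = sqrt(2) (p(I, v) = sqrt(-6 + 8) = sqrt(2))
(p(C(2, -5), 0) - 1*1)**2 = (sqrt(2) - 1*1)**2 = (sqrt(2) - 1)**2 = (-1 + sqrt(2))**2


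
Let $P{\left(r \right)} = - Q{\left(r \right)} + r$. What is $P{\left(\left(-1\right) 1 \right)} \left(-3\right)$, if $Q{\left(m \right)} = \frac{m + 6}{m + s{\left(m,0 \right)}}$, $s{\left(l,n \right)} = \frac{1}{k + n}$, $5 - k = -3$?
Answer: $- \frac{99}{7} \approx -14.143$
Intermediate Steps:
$k = 8$ ($k = 5 - -3 = 5 + 3 = 8$)
$s{\left(l,n \right)} = \frac{1}{8 + n}$
$Q{\left(m \right)} = \frac{6 + m}{\frac{1}{8} + m}$ ($Q{\left(m \right)} = \frac{m + 6}{m + \frac{1}{8 + 0}} = \frac{6 + m}{m + \frac{1}{8}} = \frac{6 + m}{\frac{1}{8} + m}$)
$P{\left(r \right)} = r - \frac{8 \left(6 + r\right)}{1 + 8 r}$ ($P{\left(r \right)} = - \frac{8 \left(6 + r\right)}{1 + 8 r} + r = r - \frac{8 \left(6 + r\right)}{1 + 8 r}$)
$P{\left(\left(-1\right) 1 \right)} \left(-3\right) = \frac{-48 - 7 \left(\left(-1\right) 1\right) + 8 \left(\left(-1\right) 1\right)^{2}}{1 + 8 \left(\left(-1\right) 1\right)} \left(-3\right) = \frac{-48 - -7 + 8 \left(-1\right)^{2}}{1 + 8 \left(-1\right)} \left(-3\right) = \frac{-48 + 7 + 8 \cdot 1}{1 - 8} \left(-3\right) = \frac{-48 + 7 + 8}{-7} \left(-3\right) = \left(- \frac{1}{7}\right) \left(-33\right) \left(-3\right) = \frac{33}{7} \left(-3\right) = - \frac{99}{7}$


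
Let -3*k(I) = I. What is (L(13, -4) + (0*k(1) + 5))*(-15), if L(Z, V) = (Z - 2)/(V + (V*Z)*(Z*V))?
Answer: -13511/180 ≈ -75.061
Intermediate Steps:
k(I) = -I/3
L(Z, V) = (-2 + Z)/(V + V**2*Z**2) (L(Z, V) = (-2 + Z)/(V + (V*Z)*(V*Z)) = (-2 + Z)/(V + V**2*Z**2))
(L(13, -4) + (0*k(1) + 5))*(-15) = ((-2 + 13)/((-4)*(1 - 4*13**2)) + (0*(-1/3*1) + 5))*(-15) = (-1/4*11/(1 - 4*169) + (0*(-1/3) + 5))*(-15) = (-1/4*11/(1 - 676) + (0 + 5))*(-15) = (-1/4*11/(-675) + 5)*(-15) = (-1/4*(-1/675)*11 + 5)*(-15) = (11/2700 + 5)*(-15) = (13511/2700)*(-15) = -13511/180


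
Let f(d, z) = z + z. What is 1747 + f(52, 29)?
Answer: 1805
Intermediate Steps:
f(d, z) = 2*z
1747 + f(52, 29) = 1747 + 2*29 = 1747 + 58 = 1805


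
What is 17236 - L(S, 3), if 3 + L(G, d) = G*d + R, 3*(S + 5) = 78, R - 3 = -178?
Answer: 17351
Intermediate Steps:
R = -175 (R = 3 - 178 = -175)
S = 21 (S = -5 + (1/3)*78 = -5 + 26 = 21)
L(G, d) = -178 + G*d (L(G, d) = -3 + (G*d - 175) = -3 + (-175 + G*d) = -178 + G*d)
17236 - L(S, 3) = 17236 - (-178 + 21*3) = 17236 - (-178 + 63) = 17236 - 1*(-115) = 17236 + 115 = 17351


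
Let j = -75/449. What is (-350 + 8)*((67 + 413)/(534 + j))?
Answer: -24569280/79897 ≈ -307.51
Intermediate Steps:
j = -75/449 (j = -75*1/449 = -75/449 ≈ -0.16704)
(-350 + 8)*((67 + 413)/(534 + j)) = (-350 + 8)*((67 + 413)/(534 - 75/449)) = -164160/239691/449 = -164160*449/239691 = -342*71840/79897 = -24569280/79897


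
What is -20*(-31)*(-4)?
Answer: -2480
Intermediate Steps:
-20*(-31)*(-4) = 620*(-4) = -2480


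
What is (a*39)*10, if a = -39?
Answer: -15210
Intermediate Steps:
(a*39)*10 = -39*39*10 = -1521*10 = -15210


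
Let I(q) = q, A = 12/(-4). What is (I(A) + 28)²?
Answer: 625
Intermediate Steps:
A = -3 (A = 12*(-¼) = -3)
(I(A) + 28)² = (-3 + 28)² = 25² = 625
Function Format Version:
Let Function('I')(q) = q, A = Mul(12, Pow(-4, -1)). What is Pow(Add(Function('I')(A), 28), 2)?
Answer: 625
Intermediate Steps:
A = -3 (A = Mul(12, Rational(-1, 4)) = -3)
Pow(Add(Function('I')(A), 28), 2) = Pow(Add(-3, 28), 2) = Pow(25, 2) = 625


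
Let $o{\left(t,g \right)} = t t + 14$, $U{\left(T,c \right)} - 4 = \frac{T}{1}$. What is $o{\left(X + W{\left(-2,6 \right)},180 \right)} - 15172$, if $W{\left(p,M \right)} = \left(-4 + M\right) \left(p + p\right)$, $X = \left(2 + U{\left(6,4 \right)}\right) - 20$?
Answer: $-14902$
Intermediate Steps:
$U{\left(T,c \right)} = 4 + T$ ($U{\left(T,c \right)} = 4 + \frac{T}{1} = 4 + T 1 = 4 + T$)
$X = -8$ ($X = \left(2 + \left(4 + 6\right)\right) - 20 = \left(2 + 10\right) - 20 = 12 - 20 = -8$)
$W{\left(p,M \right)} = 2 p \left(-4 + M\right)$ ($W{\left(p,M \right)} = \left(-4 + M\right) 2 p = 2 p \left(-4 + M\right)$)
$o{\left(t,g \right)} = 14 + t^{2}$ ($o{\left(t,g \right)} = t^{2} + 14 = 14 + t^{2}$)
$o{\left(X + W{\left(-2,6 \right)},180 \right)} - 15172 = \left(14 + \left(-8 + 2 \left(-2\right) \left(-4 + 6\right)\right)^{2}\right) - 15172 = \left(14 + \left(-8 + 2 \left(-2\right) 2\right)^{2}\right) - 15172 = \left(14 + \left(-8 - 8\right)^{2}\right) - 15172 = \left(14 + \left(-16\right)^{2}\right) - 15172 = \left(14 + 256\right) - 15172 = 270 - 15172 = -14902$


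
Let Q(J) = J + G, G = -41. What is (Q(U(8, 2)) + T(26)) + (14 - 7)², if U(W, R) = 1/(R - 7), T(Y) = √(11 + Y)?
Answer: 39/5 + √37 ≈ 13.883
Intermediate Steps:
U(W, R) = 1/(-7 + R)
Q(J) = -41 + J (Q(J) = J - 41 = -41 + J)
(Q(U(8, 2)) + T(26)) + (14 - 7)² = ((-41 + 1/(-7 + 2)) + √(11 + 26)) + (14 - 7)² = ((-41 + 1/(-5)) + √37) + 7² = ((-41 - ⅕) + √37) + 49 = (-206/5 + √37) + 49 = 39/5 + √37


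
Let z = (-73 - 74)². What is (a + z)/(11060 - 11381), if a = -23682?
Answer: 691/107 ≈ 6.4579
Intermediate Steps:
z = 21609 (z = (-147)² = 21609)
(a + z)/(11060 - 11381) = (-23682 + 21609)/(11060 - 11381) = -2073/(-321) = -2073*(-1/321) = 691/107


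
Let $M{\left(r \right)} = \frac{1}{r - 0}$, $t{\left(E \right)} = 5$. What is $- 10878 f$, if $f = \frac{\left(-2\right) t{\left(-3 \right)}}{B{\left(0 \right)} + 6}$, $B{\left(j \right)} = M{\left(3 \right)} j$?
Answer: $18130$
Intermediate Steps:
$M{\left(r \right)} = \frac{1}{r}$ ($M{\left(r \right)} = \frac{1}{r + 0} = \frac{1}{r}$)
$B{\left(j \right)} = \frac{j}{3}$
$f = - \frac{5}{3}$ ($f = \frac{\left(-2\right) 5}{\frac{1}{3} \cdot 0 + 6} = - \frac{10}{0 + 6} = - \frac{10}{6} = \left(-10\right) \frac{1}{6} = - \frac{5}{3} \approx -1.6667$)
$- 10878 f = \left(-10878\right) \left(- \frac{5}{3}\right) = 18130$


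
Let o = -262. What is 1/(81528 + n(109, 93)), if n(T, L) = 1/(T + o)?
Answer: 153/12473783 ≈ 1.2266e-5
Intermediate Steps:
n(T, L) = 1/(-262 + T) (n(T, L) = 1/(T - 262) = 1/(-262 + T))
1/(81528 + n(109, 93)) = 1/(81528 + 1/(-262 + 109)) = 1/(81528 + 1/(-153)) = 1/(81528 - 1/153) = 1/(12473783/153) = 153/12473783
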